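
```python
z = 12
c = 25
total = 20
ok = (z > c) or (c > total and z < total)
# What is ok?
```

Trace:
`z = 12` → z = 12
`c = 25` → c = 25
`total = 20` → total = 20
`ok = (z > c) or (c > total and z < total)` → ok = True
So ok = True

Answer: True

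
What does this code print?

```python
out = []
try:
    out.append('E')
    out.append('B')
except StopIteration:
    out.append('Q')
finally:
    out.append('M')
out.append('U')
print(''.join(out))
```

Execution trace: 'E' (try body) → 'B' (try body, no exception) → 'M' (finally) → 'U' (after the try/except). Output: EBMU

Answer: EBMU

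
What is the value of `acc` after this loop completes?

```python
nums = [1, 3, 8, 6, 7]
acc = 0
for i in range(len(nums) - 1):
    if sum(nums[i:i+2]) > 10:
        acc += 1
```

Count windows with sum > 10
`acc` takes the values: 0 → 1 → 2 → 3

Answer: 3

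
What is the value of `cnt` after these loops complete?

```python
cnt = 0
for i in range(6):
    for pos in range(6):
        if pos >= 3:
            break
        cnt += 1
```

Inner breaks at 3, outer runs 6 times
`cnt` takes the values: 0 → 1 → 2 → 3 → 4 → 5 → 6 → 7 → 8 → 9 → 10 → 11 → 12 → 13 → 14 → 15 → 16 → 17 → 18

Answer: 18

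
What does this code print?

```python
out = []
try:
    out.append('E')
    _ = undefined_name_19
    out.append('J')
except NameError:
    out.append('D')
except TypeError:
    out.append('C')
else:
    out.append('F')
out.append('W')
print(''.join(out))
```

Execution trace: 'E' (try body) → 'D' (except NameError) → 'W' (after the try/except). Output: EDW

Answer: EDW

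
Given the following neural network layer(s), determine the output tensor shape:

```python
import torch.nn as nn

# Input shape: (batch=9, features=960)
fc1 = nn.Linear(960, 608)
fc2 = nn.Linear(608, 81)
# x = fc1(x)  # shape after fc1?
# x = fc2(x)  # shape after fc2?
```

Input: (9, 960) -> after fc1: (9, 608) -> Output: (9, 81)

Answer: (9, 81)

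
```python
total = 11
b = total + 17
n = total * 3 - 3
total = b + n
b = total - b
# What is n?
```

Trace:
`total = 11` → total = 11
`b = total + 17` → b = 28
`n = total * 3 - 3` → n = 30
`total = b + n` → total = 58
`b = total - b` → b = 30
So n = 30

Answer: 30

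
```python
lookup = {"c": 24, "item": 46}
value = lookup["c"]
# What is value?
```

Trace:
`lookup = {"c": 24, "item": 46}` → lookup = {'c': 24, 'item': 46}
`value = lookup["c"]` → value = 24
So value = 24

Answer: 24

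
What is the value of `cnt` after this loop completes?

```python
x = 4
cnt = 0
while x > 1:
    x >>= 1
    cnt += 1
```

Count right shifts until 1
`cnt` takes the values: 0 → 1 → 2

Answer: 2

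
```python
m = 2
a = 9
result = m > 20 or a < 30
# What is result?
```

Trace:
`m = 2` → m = 2
`a = 9` → a = 9
`result = m > 20 or a < 30` → result = True
So result = True

Answer: True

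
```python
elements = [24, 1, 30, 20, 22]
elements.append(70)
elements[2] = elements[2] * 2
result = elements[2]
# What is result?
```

Trace:
`elements = [24, 1, 30, 20, 22]` → elements = [24, 1, 30, 20, 22]
`elements.append(70)` → elements = [24, 1, 30, 20, 22, 70]
`elements[2] = elements[2] * 2` → elements = [24, 1, 60, 20, 22, 70]
`result = elements[2]` → result = 60
So result = 60

Answer: 60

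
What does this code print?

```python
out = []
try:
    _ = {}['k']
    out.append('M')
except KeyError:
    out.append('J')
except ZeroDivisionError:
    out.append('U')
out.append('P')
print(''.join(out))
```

Execution trace: 'J' (except KeyError) → 'P' (after the try/except). Output: JP

Answer: JP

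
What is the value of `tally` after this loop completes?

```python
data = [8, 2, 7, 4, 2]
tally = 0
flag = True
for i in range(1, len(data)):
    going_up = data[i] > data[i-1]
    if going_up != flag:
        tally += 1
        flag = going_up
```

Count direction changes in [8, 2, 7, 4, 2]
`tally` takes the values: 0 → 1 → 2 → 3

Answer: 3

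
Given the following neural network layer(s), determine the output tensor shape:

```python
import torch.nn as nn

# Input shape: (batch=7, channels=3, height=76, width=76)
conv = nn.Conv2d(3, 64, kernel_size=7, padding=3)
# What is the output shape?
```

Input: (7, 3, 76, 76) -> Output: (7, 64, 76, 76)

Answer: (7, 64, 76, 76)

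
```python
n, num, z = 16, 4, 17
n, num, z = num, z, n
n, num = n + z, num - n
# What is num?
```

Trace:
`n, num, z = 16, 4, 17` → n = 16; num = 4; z = 17
`n, num, z = num, z, n` → n = 4; num = 17; z = 16
`n, num = n + z, num - n` → n = 20; num = 13
So num = 13

Answer: 13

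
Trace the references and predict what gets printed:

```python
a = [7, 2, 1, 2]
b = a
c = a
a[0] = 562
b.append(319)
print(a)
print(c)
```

Key concept: multiple aliases.
Step by step:
`a = [7, 2, 1, 2]` → a = [7, 2, 1, 2]
`b = a` → b = [7, 2, 1, 2] (same object as a)
`c = a` → c = [7, 2, 1, 2] (same object as a, b)
`a[0] = 562` → a = [562, 2, 1, 2] (same object as b, c); b = [562, 2, 1, 2] (same object as a, c); c = [562, 2, 1, 2] (same object as a, b)
`b.append(319)` → a = [562, 2, 1, 2, 319] (same object as b, c); b = [562, 2, 1, 2, 319] (same object as a, c); c = [562, 2, 1, 2, 319] (same object as a, b)
`print(a)` → prints [562, 2, 1, 2, 319]
`print(c)` → prints [562, 2, 1, 2, 319]

Answer:
[562, 2, 1, 2, 319]
[562, 2, 1, 2, 319]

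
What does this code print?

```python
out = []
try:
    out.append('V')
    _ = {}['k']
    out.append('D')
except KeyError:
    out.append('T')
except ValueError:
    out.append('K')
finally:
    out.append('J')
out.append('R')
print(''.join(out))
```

Execution trace: 'V' (try body) → 'T' (except KeyError) → 'J' (finally) → 'R' (after the try/except). Output: VTJR

Answer: VTJR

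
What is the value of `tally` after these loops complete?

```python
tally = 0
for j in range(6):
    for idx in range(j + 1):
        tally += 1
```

Triangle: 1 + 2 + ... + 6
`tally` takes the values: 0 → 1 → 2 → 3 → 4 → 5 → 6 → 7 → 8 → 9 → 10 → 11 → 12 → 13 → 14 → 15 → 16 → 17 → 18 → 19 → 20 → 21

Answer: 21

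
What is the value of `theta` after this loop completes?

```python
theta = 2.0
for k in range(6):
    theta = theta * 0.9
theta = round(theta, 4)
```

Exponential decay: 2.0 * 0.9^6
`theta` takes the values: 2.0 → 1.8 → 1.62 → 1.458 → 1.3122 → 1.18098 → 1.062882 → 1.0629

Answer: 1.0629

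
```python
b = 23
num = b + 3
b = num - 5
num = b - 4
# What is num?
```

Trace:
`b = 23` → b = 23
`num = b + 3` → num = 26
`b = num - 5` → b = 21
`num = b - 4` → num = 17
So num = 17

Answer: 17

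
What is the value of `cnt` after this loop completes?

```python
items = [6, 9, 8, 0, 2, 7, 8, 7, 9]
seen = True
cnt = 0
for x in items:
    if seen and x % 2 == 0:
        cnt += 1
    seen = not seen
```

Count even values at even positions
`cnt` takes the values: 0 → 1 → 2 → 3 → 4

Answer: 4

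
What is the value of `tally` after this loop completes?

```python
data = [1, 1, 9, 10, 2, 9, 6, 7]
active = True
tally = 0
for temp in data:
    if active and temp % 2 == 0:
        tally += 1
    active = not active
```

Count even values at even positions
`tally` takes the values: 0 → 1 → 2

Answer: 2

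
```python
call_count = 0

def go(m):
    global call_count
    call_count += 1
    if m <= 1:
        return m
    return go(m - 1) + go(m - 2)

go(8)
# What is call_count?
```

Calls(m) = 1 + Calls(m-1) + Calls(m-2); Calls(0)=Calls(1)=1. For m=8 this gives 67.

Answer: 67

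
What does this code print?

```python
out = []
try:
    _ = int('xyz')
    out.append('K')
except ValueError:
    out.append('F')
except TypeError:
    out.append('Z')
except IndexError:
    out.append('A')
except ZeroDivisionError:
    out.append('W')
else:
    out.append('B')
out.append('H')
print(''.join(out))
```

Execution trace: 'F' (except ValueError) → 'H' (after the try/except). Output: FH

Answer: FH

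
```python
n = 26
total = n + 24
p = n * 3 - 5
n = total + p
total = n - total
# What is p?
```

Trace:
`n = 26` → n = 26
`total = n + 24` → total = 50
`p = n * 3 - 5` → p = 73
`n = total + p` → n = 123
`total = n - total` → total = 73
So p = 73

Answer: 73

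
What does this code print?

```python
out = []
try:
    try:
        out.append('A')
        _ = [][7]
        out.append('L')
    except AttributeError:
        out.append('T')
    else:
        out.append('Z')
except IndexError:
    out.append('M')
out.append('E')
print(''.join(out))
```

Execution trace: 'A' (try body) → 'M' (outer except IndexError) → 'E' (after the try/except). Output: AME

Answer: AME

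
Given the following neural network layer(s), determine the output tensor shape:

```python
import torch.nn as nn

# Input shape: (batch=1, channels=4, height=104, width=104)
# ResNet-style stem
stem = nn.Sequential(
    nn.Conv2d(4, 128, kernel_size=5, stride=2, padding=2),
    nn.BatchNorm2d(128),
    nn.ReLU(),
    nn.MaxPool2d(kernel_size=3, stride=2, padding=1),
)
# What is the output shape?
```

Input: (1, 4, 104, 104) -> after Conv2d 5x5 stride=2: (1, 128, 52, 52) -> Output: (1, 128, 26, 26)

Answer: (1, 128, 26, 26)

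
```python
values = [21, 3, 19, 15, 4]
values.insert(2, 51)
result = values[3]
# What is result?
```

Trace:
`values = [21, 3, 19, 15, 4]` → values = [21, 3, 19, 15, 4]
`values.insert(2, 51)` → values = [21, 3, 51, 19, 15, 4]
`result = values[3]` → result = 19
So result = 19

Answer: 19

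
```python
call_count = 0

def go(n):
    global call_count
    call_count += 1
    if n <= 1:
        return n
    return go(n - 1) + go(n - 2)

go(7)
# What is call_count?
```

Calls(n) = 1 + Calls(n-1) + Calls(n-2); Calls(0)=Calls(1)=1. For n=7 this gives 41.

Answer: 41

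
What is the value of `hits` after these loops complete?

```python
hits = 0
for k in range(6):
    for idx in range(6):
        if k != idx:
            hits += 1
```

6² - 6 (exclude diagonal)
`hits` takes the values: 0 → 1 → 2 → 3 → 4 → 5 → 6 → 7 → 8 → 9 → 10 → 11 → 12 → 13 → 14 → 15 → 16 → 17 → 18 → 19 → 20 → 21 → 22 → 23 → 24 → 25 → 26 → 27 → 28 → 29 → 30

Answer: 30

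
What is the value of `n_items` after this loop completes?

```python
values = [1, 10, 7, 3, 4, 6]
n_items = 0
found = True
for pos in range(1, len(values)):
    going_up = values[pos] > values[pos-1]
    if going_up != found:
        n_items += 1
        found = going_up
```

Count direction changes in [1, 10, 7, 3, 4, 6]
`n_items` takes the values: 0 → 1 → 2

Answer: 2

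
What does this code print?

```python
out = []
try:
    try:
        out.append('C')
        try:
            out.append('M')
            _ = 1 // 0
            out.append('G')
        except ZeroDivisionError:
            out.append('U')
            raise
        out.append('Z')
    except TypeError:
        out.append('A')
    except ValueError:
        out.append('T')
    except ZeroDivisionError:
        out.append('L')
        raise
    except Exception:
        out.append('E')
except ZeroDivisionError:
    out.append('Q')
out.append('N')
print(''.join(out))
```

Execution trace: 'C' (try body) → 'M' (inner try body) → 'U' (inner except ZeroDivisionError) → 'L' (except ZeroDivisionError) → 'Q' (outer except ZeroDivisionError) → 'N' (after the try/except). Output: CMULQN

Answer: CMULQN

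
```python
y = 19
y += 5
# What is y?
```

Trace:
`y = 19` → y = 19
`y += 5` → y = 24
So y = 24

Answer: 24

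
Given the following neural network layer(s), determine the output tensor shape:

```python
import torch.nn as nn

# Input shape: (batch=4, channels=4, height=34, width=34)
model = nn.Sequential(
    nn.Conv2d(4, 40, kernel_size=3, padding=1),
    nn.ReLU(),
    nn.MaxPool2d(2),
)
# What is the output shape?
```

Input: (4, 4, 34, 34) -> after Conv2d: (4, 40, 34, 34) -> after ReLU: (4, 40, 34, 34) -> Output: (4, 40, 17, 17)

Answer: (4, 40, 17, 17)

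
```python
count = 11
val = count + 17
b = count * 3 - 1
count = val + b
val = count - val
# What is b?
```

Trace:
`count = 11` → count = 11
`val = count + 17` → val = 28
`b = count * 3 - 1` → b = 32
`count = val + b` → count = 60
`val = count - val` → val = 32
So b = 32

Answer: 32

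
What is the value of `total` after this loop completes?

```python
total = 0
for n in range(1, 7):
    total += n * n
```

Sum of squares 1² to 6² = 91
`total` takes the values: 0 → 1 → 5 → 14 → 30 → 55 → 91

Answer: 91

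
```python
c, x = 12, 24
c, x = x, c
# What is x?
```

Trace:
`c, x = 12, 24` → c = 12; x = 24
`c, x = x, c` → c = 24; x = 12
So x = 12

Answer: 12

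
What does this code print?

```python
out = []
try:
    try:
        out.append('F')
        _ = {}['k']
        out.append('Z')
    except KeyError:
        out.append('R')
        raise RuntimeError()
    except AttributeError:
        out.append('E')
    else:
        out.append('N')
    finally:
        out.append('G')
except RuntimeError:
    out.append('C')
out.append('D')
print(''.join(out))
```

Execution trace: 'F' (inner try body) → 'R' (inner except KeyError) → 'G' (inner finally) → 'C' (outer except RuntimeError) → 'D' (after the try/except). Output: FRGCD

Answer: FRGCD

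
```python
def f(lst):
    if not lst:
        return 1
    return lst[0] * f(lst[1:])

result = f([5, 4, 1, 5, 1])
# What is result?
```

Product over [5, 4, 1, 5, 1] = 5 * 4 * 1 * 5 * 1 = 100

Answer: 100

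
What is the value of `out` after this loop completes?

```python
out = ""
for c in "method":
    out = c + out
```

Reverse 'method'
`out` takes the values: "" → "m" → "em" → "tem" → "htem" → "ohtem" → "dohtem"

Answer: "dohtem"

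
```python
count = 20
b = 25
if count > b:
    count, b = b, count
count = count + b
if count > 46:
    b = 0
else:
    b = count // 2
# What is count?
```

Trace:
`count = 20` → count = 20
`b = 25` → b = 25
`if count > b: ...` → count > b is False → no variable changes
`count = count + b` → count = 45
`if count > 46: ...` → count > 46 is False, take else branch → b = 22
So count = 45

Answer: 45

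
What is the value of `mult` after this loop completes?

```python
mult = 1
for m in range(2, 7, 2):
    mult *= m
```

Product of even numbers 2 to 6
`mult` takes the values: 1 → 2 → 8 → 48

Answer: 48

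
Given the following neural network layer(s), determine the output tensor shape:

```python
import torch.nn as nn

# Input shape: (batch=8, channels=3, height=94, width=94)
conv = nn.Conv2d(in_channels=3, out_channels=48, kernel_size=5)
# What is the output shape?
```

Input: (8, 3, 94, 94) -> Output: (8, 48, 90, 90)

Answer: (8, 48, 90, 90)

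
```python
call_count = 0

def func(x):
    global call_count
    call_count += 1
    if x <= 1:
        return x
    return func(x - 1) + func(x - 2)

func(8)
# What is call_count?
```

Calls(x) = 1 + Calls(x-1) + Calls(x-2); Calls(0)=Calls(1)=1. For x=8 this gives 67.

Answer: 67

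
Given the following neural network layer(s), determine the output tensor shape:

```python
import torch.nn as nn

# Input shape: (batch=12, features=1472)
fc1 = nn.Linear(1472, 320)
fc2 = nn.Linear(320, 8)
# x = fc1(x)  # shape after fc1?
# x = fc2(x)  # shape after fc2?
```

Input: (12, 1472) -> after fc1: (12, 320) -> Output: (12, 8)

Answer: (12, 8)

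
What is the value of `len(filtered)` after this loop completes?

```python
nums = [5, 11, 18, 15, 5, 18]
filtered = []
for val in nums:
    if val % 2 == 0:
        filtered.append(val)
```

Count even numbers in [5, 11, 18, 15, 5, 18]
`filtered` takes the values: [] → [18] → [18, 18]
So `len(filtered)` = 2

Answer: 2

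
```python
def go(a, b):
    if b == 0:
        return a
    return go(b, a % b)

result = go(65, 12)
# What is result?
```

go(65, 12) -> go(12, 5) -> go(5, 2) -> go(2, 1) -> go(1, 0) -> 1

Answer: 1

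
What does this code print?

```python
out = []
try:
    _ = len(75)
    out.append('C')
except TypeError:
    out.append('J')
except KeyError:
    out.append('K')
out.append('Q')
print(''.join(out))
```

Execution trace: 'J' (except TypeError) → 'Q' (after the try/except). Output: JQ

Answer: JQ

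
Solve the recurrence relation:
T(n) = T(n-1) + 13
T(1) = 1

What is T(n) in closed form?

Unrolling: T(n) = T(1) + 13·(n-1) = 1 + 13(n-1) = 13n - 12.

Answer: T(n) = 13n - 12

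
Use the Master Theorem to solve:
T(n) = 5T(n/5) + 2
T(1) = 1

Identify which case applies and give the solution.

a=5, b=5, f(n)=2. log_5(5) = 1. Since c=0 < 1, Case 1 applies: T(n) = Θ(n^log_b(a)) = O(n).

Answer: O(n) - Case 1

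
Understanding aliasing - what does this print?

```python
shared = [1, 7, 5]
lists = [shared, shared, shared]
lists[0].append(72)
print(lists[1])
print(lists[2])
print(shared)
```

Key concept: list of same reference.
Step by step:
`shared = [1, 7, 5]` → shared = [1, 7, 5]
`lists = [shared, shared, shared]` → lists = [[1, 7, 5], [1, 7, 5], [1, 7, 5]]
`lists[0].append(72)` → shared = [1, 7, 5, 72]; lists = [[1, 7, 5, 72], [1, 7, 5, 72], [1, 7, 5, 72]]
`print(lists[1])` → prints [1, 7, 5, 72]
`print(lists[2])` → prints [1, 7, 5, 72]
`print(shared)` → prints [1, 7, 5, 72]

Answer:
[1, 7, 5, 72]
[1, 7, 5, 72]
[1, 7, 5, 72]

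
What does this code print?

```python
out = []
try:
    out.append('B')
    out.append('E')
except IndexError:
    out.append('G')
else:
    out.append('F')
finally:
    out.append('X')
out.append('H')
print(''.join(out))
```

Execution trace: 'B' (try body) → 'E' (try body, no exception) → 'F' (else) → 'X' (finally) → 'H' (after the try/except). Output: BEFXH

Answer: BEFXH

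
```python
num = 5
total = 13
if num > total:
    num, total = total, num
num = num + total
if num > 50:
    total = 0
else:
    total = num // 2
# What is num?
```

Trace:
`num = 5` → num = 5
`total = 13` → total = 13
`if num > total: ...` → num > total is False → no variable changes
`num = num + total` → num = 18
`if num > 50: ...` → num > 50 is False, take else branch → total = 9
So num = 18

Answer: 18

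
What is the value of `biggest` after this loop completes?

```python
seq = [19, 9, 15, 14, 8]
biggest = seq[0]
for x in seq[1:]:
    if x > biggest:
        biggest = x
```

Maximum of [19, 9, 15, 14, 8]
`biggest` takes the values: 19

Answer: 19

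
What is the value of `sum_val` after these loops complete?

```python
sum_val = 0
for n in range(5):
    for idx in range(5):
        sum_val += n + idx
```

Sum of all n+idx for n,idx in 5x5
`sum_val` takes the values: 0 → 1 → 3 → 6 → 10 → 11 → 13 → 16 → 20 → 25 → 27 → 30 → 34 → 39 → 45 → 48 → 52 → 57 → 63 → 70 → 74 → 79 → 85 → 92 → 100

Answer: 100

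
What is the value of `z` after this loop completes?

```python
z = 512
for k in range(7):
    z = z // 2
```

Halve 7 times: 512 // 2^7 = 4
`z` takes the values: 512 → 256 → 128 → 64 → 32 → 16 → 8 → 4

Answer: 4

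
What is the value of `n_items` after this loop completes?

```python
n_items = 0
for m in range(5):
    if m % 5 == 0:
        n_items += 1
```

Count numbers divisible by 5 in range(5)
`n_items` takes the values: 0 → 1

Answer: 1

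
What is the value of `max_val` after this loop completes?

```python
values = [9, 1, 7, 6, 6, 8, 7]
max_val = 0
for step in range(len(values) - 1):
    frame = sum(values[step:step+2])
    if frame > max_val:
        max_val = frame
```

Max sum of 2-element window in [9, 1, 7, 6, 6, 8, 7]
`max_val` takes the values: 0 → 10 → 13 → 14 → 15

Answer: 15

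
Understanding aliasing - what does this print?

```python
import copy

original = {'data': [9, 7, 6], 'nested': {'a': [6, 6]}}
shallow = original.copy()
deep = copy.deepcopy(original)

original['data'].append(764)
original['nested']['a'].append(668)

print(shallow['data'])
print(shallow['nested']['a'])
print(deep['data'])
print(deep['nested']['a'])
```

Key concept: comparing shallow vs deep copy.
Step by step:
`original = {'data': [9, 7, 6], 'nested': {'a': [6, 6]}}` → original = {'data': [9, 7, 6], 'nested': {'a': [6, 6]}}
`shallow = original.copy()` → shallow = {'data': [9, 7, 6], 'nested': {'a': [6, 6]}}
`deep = copy.deepcopy(original)` → deep = {'data': [9, 7, 6], 'nested': {'a': [6, 6]}}
`original['data'].append(764)` → original = {'data': [9, 7, 6, 764], 'nested': {'a': [6, 6]}}; shallow = {'data': [9, 7, 6, 764], 'nested': {'a': [6, 6]}}
`original['nested']['a'].append(668)` → original = {'data': [9, 7, 6, 764], 'nested': {'a': [6, 6, 668]}}; shallow = {'data': [9, 7, 6, 764], 'nested': {'a': [6, 6, 668]}}
`print(shallow['data'])` → prints [9, 7, 6, 764]
`print(shallow['nested']['a'])` → prints [6, 6, 668]
`print(deep['data'])` → prints [9, 7, 6]
`print(deep['nested']['a'])` → prints [6, 6]

Answer:
[9, 7, 6, 764]
[6, 6, 668]
[9, 7, 6]
[6, 6]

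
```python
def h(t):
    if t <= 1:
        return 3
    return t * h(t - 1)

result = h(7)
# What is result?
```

h(7) = 7 * 6 * 5 * 4 * 3 * 2 * 3 = 15120

Answer: 15120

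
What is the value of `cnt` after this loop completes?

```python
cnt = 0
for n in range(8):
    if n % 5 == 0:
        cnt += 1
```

Count numbers divisible by 5 in range(8)
`cnt` takes the values: 0 → 1 → 2

Answer: 2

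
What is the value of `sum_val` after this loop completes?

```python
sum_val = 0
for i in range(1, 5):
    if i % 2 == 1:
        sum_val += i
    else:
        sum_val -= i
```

Add odd, subtract even
`sum_val` takes the values: 0 → 1 → -1 → 2 → -2

Answer: -2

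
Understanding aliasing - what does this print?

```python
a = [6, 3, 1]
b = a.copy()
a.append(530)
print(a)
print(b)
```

Key concept: list.copy() creates independent copy.
Step by step:
`a = [6, 3, 1]` → a = [6, 3, 1]
`b = a.copy()` → b = [6, 3, 1]
`a.append(530)` → a = [6, 3, 1, 530]
`print(a)` → prints [6, 3, 1, 530]
`print(b)` → prints [6, 3, 1]

Answer:
[6, 3, 1, 530]
[6, 3, 1]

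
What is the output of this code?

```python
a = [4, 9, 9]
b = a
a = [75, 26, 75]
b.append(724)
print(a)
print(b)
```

Key concept: rebinding vs mutation: a is rebound to a new list, b still points at the original.
Step by step:
`a = [4, 9, 9]` → a = [4, 9, 9]
`b = a` → b = [4, 9, 9] (same object as a)
`a = [75, 26, 75]` → a = [75, 26, 75]
`b.append(724)` → b = [4, 9, 9, 724]
`print(a)` → prints [75, 26, 75]
`print(b)` → prints [4, 9, 9, 724]

Answer:
[75, 26, 75]
[4, 9, 9, 724]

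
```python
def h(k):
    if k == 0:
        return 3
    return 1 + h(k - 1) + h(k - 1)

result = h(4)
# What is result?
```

h(k) = 1 + 2·h(k-1), h(0)=3. Closed form: (3+1)·2^4 - 1 = 63.

Answer: 63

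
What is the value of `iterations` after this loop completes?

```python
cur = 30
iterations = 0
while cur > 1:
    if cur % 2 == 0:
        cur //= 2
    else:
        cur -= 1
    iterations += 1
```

Steps to reduce 30 to 1
`iterations` takes the values: 0 → 1 → 2 → 3 → 4 → 5 → 6 → 7

Answer: 7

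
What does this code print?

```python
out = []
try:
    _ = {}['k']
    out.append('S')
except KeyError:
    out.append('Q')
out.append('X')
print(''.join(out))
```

Execution trace: 'Q' (except KeyError) → 'X' (after the try/except). Output: QX

Answer: QX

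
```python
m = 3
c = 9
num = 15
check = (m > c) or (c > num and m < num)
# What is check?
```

Trace:
`m = 3` → m = 3
`c = 9` → c = 9
`num = 15` → num = 15
`check = (m > c) or (c > num and m < num)` → check = False
So check = False

Answer: False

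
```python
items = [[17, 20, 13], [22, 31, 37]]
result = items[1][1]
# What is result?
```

Trace:
`items = [[17, 20, 13], [22, 31, 37]]` → items = [[17, 20, 13], [22, 31, 37]]
`result = items[1][1]` → result = 31
So result = 31

Answer: 31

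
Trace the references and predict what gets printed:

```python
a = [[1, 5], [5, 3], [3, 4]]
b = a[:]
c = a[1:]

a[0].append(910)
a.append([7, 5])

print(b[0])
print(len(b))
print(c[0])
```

Key concept: slice with nested mutation.
Step by step:
`a = [[1, 5], [5, 3], [3, 4]]` → a = [[1, 5], [5, 3], [3, 4]]
`b = a[:]` → b = [[1, 5], [5, 3], [3, 4]]
`c = a[1:]` → c = [[5, 3], [3, 4]]
`a[0].append(910)` → a = [[1, 5, 910], [5, 3], [3, 4]]; b = [[1, 5, 910], [5, 3], [3, 4]]
`a.append([7, 5])` → a = [[1, 5, 910], [5, 3], [3, 4], [7, 5]]
`print(b[0])` → prints [1, 5, 910]
`print(len(b))` → prints 3
`print(c[0])` → prints [5, 3]

Answer:
[1, 5, 910]
3
[5, 3]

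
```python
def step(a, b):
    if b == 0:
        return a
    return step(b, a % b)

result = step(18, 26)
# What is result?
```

step(18, 26) -> step(26, 18) -> step(18, 8) -> step(8, 2) -> step(2, 0) -> 2

Answer: 2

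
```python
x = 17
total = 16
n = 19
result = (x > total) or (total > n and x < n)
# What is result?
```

Trace:
`x = 17` → x = 17
`total = 16` → total = 16
`n = 19` → n = 19
`result = (x > total) or (total > n and x < n)` → result = True
So result = True

Answer: True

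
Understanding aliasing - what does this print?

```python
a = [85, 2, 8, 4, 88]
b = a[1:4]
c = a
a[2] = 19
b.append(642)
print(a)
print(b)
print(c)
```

Key concept: slice vs alias.
Step by step:
`a = [85, 2, 8, 4, 88]` → a = [85, 2, 8, 4, 88]
`b = a[1:4]` → b = [2, 8, 4]
`c = a` → c = [85, 2, 8, 4, 88] (same object as a)
`a[2] = 19` → a = [85, 2, 19, 4, 88] (same object as c); c = [85, 2, 19, 4, 88] (same object as a)
`b.append(642)` → b = [2, 8, 4, 642]
`print(a)` → prints [85, 2, 19, 4, 88]
`print(b)` → prints [2, 8, 4, 642]
`print(c)` → prints [85, 2, 19, 4, 88]

Answer:
[85, 2, 19, 4, 88]
[2, 8, 4, 642]
[85, 2, 19, 4, 88]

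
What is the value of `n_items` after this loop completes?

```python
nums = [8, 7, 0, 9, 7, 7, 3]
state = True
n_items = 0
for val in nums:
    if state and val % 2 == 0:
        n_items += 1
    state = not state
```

Count even values at even positions
`n_items` takes the values: 0 → 1 → 2

Answer: 2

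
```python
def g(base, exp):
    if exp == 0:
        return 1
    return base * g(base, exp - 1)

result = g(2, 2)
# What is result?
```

g(2, 2) = 2 * 2 = 4

Answer: 4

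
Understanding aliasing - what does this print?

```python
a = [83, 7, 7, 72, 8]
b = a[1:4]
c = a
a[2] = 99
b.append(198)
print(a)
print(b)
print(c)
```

Key concept: slice vs alias.
Step by step:
`a = [83, 7, 7, 72, 8]` → a = [83, 7, 7, 72, 8]
`b = a[1:4]` → b = [7, 7, 72]
`c = a` → c = [83, 7, 7, 72, 8] (same object as a)
`a[2] = 99` → a = [83, 7, 99, 72, 8] (same object as c); c = [83, 7, 99, 72, 8] (same object as a)
`b.append(198)` → b = [7, 7, 72, 198]
`print(a)` → prints [83, 7, 99, 72, 8]
`print(b)` → prints [7, 7, 72, 198]
`print(c)` → prints [83, 7, 99, 72, 8]

Answer:
[83, 7, 99, 72, 8]
[7, 7, 72, 198]
[83, 7, 99, 72, 8]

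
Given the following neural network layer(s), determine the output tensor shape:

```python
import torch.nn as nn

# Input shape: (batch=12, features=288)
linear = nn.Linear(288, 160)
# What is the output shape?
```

Input: (12, 288) -> Output: (12, 160)

Answer: (12, 160)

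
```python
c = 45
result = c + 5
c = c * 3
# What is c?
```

Trace:
`c = 45` → c = 45
`result = c + 5` → result = 50
`c = c * 3` → c = 135
So c = 135

Answer: 135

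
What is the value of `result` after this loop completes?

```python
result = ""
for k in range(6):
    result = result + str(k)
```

Concatenate digits 0 to 5
`result` takes the values: "" → "0" → "01" → "012" → "0123" → "01234" → "012345"

Answer: "012345"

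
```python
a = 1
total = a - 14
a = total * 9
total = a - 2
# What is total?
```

Trace:
`a = 1` → a = 1
`total = a - 14` → total = -13
`a = total * 9` → a = -117
`total = a - 2` → total = -119
So total = -119

Answer: -119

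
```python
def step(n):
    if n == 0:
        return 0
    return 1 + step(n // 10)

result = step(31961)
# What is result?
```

Count of digits of 31961: 5

Answer: 5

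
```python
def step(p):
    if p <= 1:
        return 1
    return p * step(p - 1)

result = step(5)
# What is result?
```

step(5) = 5 * 4 * 3 * 2 * 1 = 120

Answer: 120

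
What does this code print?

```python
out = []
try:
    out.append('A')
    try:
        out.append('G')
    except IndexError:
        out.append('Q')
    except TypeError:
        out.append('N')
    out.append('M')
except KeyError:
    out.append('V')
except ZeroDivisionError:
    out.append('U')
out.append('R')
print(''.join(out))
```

Execution trace: 'A' (try body) → 'G' (inner try body, no exception) → 'M' (try body, no exception) → 'R' (after the try/except). Output: AGMR

Answer: AGMR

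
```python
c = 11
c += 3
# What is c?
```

Trace:
`c = 11` → c = 11
`c += 3` → c = 14
So c = 14

Answer: 14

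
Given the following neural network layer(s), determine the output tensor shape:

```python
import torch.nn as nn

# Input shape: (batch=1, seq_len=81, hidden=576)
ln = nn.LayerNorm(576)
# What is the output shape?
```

Input: (1, 81, 576) -> Output: (1, 81, 576)

Answer: (1, 81, 576)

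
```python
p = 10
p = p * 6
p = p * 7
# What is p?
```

Trace:
`p = 10` → p = 10
`p = p * 6` → p = 60
`p = p * 7` → p = 420
So p = 420

Answer: 420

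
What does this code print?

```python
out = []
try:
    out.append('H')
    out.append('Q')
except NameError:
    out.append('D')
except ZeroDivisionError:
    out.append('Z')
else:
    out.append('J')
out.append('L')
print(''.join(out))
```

Execution trace: 'H' (try body) → 'Q' (try body, no exception) → 'J' (else) → 'L' (after the try/except). Output: HQJL

Answer: HQJL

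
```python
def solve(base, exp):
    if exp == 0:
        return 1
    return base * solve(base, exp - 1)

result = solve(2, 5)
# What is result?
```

solve(2, 5) = 2 * 2 * 2 * 2 * 2 = 32

Answer: 32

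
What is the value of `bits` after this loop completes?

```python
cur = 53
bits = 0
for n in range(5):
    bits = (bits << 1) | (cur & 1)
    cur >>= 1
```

Reverse lowest 5 bits of 53
`bits` takes the values: 0 → 1 → 2 → 5 → 10 → 21

Answer: 21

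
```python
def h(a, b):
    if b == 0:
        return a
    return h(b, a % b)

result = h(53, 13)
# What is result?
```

h(53, 13) -> h(13, 1) -> h(1, 0) -> 1

Answer: 1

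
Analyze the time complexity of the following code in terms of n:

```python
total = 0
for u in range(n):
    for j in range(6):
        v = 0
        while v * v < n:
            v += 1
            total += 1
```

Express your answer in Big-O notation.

Each loop level contributes: n × 1 × √n. Multiplying the contributions gives O(n√n).

Answer: O(n√n)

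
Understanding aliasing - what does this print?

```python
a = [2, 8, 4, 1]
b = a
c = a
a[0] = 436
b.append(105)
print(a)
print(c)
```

Key concept: multiple aliases.
Step by step:
`a = [2, 8, 4, 1]` → a = [2, 8, 4, 1]
`b = a` → b = [2, 8, 4, 1] (same object as a)
`c = a` → c = [2, 8, 4, 1] (same object as a, b)
`a[0] = 436` → a = [436, 8, 4, 1] (same object as b, c); b = [436, 8, 4, 1] (same object as a, c); c = [436, 8, 4, 1] (same object as a, b)
`b.append(105)` → a = [436, 8, 4, 1, 105] (same object as b, c); b = [436, 8, 4, 1, 105] (same object as a, c); c = [436, 8, 4, 1, 105] (same object as a, b)
`print(a)` → prints [436, 8, 4, 1, 105]
`print(c)` → prints [436, 8, 4, 1, 105]

Answer:
[436, 8, 4, 1, 105]
[436, 8, 4, 1, 105]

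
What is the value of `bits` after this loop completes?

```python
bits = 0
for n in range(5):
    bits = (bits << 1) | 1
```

Build 5 consecutive 1-bits: 0b11111
`bits` takes the values: 0 → 1 → 3 → 7 → 15 → 31

Answer: 31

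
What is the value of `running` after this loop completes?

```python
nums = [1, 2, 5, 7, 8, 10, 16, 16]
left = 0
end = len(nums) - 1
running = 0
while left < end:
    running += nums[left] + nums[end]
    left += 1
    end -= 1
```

Sum of pairs from ends
`running` takes the values: 0 → 17 → 35 → 50 → 65

Answer: 65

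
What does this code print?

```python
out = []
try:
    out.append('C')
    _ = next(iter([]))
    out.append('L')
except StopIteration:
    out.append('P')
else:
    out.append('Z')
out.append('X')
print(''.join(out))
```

Execution trace: 'C' (try body) → 'P' (except StopIteration) → 'X' (after the try/except). Output: CPX

Answer: CPX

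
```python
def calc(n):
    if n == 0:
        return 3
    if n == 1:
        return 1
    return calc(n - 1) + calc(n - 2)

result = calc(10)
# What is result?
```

Build up from base cases: calc(0)=3, calc(1)=1, calc(2)=4, calc(3)=5, calc(4)=9, calc(5)=14, calc(6)=23, ..., calc(10)=157

Answer: 157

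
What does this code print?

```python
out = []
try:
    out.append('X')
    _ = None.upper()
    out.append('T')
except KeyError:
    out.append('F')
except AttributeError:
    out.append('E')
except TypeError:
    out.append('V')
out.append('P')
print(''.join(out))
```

Execution trace: 'X' (try body) → 'E' (except AttributeError) → 'P' (after the try/except). Output: XEP

Answer: XEP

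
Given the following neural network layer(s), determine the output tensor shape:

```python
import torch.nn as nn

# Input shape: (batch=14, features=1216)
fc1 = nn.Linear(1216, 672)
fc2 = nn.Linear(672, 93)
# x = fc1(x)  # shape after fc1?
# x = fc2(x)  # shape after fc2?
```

Input: (14, 1216) -> after fc1: (14, 672) -> Output: (14, 93)

Answer: (14, 93)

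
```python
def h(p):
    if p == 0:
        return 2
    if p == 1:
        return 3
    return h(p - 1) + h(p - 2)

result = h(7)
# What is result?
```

Build up from base cases: h(0)=2, h(1)=3, h(2)=5, h(3)=8, h(4)=13, h(5)=21, h(6)=34, ..., h(7)=55

Answer: 55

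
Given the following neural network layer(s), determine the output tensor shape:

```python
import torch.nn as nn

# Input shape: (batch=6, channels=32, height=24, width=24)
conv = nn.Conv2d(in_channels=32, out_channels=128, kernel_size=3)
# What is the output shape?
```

Input: (6, 32, 24, 24) -> Output: (6, 128, 22, 22)

Answer: (6, 128, 22, 22)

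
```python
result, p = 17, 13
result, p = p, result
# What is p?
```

Trace:
`result, p = 17, 13` → result = 17; p = 13
`result, p = p, result` → result = 13; p = 17
So p = 17

Answer: 17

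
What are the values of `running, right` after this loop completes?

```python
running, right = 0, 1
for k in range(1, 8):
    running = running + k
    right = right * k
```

Sum and factorial of 1 to 7
`running, right` takes the values: (0, 1) → (1, 1) → (3, 1) → (3, 2) → (6, 2) → (6, 6) → (10, 6) → (10, 24) → (15, 24) → (15, 120) → (21, 120) → (21, 720) → (28, 720) → (28, 5040)

Answer: 28, 5040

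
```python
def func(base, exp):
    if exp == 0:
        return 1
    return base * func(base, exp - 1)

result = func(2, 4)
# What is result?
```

func(2, 4) = 2 * 2 * 2 * 2 = 16

Answer: 16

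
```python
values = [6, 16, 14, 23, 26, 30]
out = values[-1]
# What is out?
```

Trace:
`values = [6, 16, 14, 23, 26, 30]` → values = [6, 16, 14, 23, 26, 30]
`out = values[-1]` → out = 30
So out = 30

Answer: 30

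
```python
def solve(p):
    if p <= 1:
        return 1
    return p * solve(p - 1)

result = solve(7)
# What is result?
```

solve(7) = 7 * 6 * 5 * 4 * 3 * 2 * 1 = 5040

Answer: 5040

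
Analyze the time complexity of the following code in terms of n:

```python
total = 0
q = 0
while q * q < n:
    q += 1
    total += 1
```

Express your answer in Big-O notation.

Each loop level contributes: √n. Multiplying the contributions gives O(√n).

Answer: O(√n)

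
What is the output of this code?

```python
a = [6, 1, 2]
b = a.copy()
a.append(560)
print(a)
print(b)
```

Key concept: list.copy() creates independent copy.
Step by step:
`a = [6, 1, 2]` → a = [6, 1, 2]
`b = a.copy()` → b = [6, 1, 2]
`a.append(560)` → a = [6, 1, 2, 560]
`print(a)` → prints [6, 1, 2, 560]
`print(b)` → prints [6, 1, 2]

Answer:
[6, 1, 2, 560]
[6, 1, 2]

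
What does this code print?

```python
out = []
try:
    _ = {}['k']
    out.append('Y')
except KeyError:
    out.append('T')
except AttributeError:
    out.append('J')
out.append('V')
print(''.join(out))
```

Execution trace: 'T' (except KeyError) → 'V' (after the try/except). Output: TV

Answer: TV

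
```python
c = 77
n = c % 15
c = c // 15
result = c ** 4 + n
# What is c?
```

Trace:
`c = 77` → c = 77
`n = c % 15` → n = 2
`c = c // 15` → c = 5
`result = c ** 4 + n` → result = 627
So c = 5

Answer: 5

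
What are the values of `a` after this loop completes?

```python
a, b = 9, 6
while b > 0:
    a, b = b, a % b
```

GCD of 9 and 6
`a` takes the values: 9 → 6 → 3

Answer: 3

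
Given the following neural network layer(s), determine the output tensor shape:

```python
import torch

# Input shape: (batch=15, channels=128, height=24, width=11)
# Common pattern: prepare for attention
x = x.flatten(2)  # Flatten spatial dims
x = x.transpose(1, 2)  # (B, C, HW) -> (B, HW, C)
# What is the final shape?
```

Input: (15, 128, 24, 11) -> after flatten(2): (15, 128, 264) -> Output: (15, 264, 128)

Answer: (15, 264, 128)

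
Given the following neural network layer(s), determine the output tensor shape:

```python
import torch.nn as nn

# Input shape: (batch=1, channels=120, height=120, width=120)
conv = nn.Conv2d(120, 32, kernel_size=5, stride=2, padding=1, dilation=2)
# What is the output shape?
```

Input: (1, 120, 120, 120) -> Output: (1, 32, 57, 57)

Answer: (1, 32, 57, 57)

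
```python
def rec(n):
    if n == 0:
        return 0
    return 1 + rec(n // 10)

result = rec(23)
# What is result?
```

Count of digits of 23: 2

Answer: 2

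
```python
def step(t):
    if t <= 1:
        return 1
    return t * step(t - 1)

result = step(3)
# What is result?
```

step(3) = 3 * 2 * 1 = 6

Answer: 6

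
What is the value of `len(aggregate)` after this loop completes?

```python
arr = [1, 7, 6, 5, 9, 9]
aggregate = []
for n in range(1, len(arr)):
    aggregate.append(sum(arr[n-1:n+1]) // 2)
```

Number of 2-element averages
`aggregate` takes the values: [] → [4] → [4, 6] → [4, 6, 5] → [4, 6, 5, 7] → [4, 6, 5, 7, 9]
So `len(aggregate)` = 5

Answer: 5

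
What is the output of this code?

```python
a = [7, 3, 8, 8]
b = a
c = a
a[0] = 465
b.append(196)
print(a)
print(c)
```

Key concept: multiple aliases.
Step by step:
`a = [7, 3, 8, 8]` → a = [7, 3, 8, 8]
`b = a` → b = [7, 3, 8, 8] (same object as a)
`c = a` → c = [7, 3, 8, 8] (same object as a, b)
`a[0] = 465` → a = [465, 3, 8, 8] (same object as b, c); b = [465, 3, 8, 8] (same object as a, c); c = [465, 3, 8, 8] (same object as a, b)
`b.append(196)` → a = [465, 3, 8, 8, 196] (same object as b, c); b = [465, 3, 8, 8, 196] (same object as a, c); c = [465, 3, 8, 8, 196] (same object as a, b)
`print(a)` → prints [465, 3, 8, 8, 196]
`print(c)` → prints [465, 3, 8, 8, 196]

Answer:
[465, 3, 8, 8, 196]
[465, 3, 8, 8, 196]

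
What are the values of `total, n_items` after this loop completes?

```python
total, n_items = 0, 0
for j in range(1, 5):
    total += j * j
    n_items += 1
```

Sum of squares and count
`total, n_items` takes the values: (0, 0) → (1, 0) → (1, 1) → (5, 1) → (5, 2) → (14, 2) → (14, 3) → (30, 3) → (30, 4)

Answer: 30, 4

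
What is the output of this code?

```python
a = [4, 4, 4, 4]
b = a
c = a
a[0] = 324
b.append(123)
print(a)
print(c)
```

Key concept: multiple aliases.
Step by step:
`a = [4, 4, 4, 4]` → a = [4, 4, 4, 4]
`b = a` → b = [4, 4, 4, 4] (same object as a)
`c = a` → c = [4, 4, 4, 4] (same object as a, b)
`a[0] = 324` → a = [324, 4, 4, 4] (same object as b, c); b = [324, 4, 4, 4] (same object as a, c); c = [324, 4, 4, 4] (same object as a, b)
`b.append(123)` → a = [324, 4, 4, 4, 123] (same object as b, c); b = [324, 4, 4, 4, 123] (same object as a, c); c = [324, 4, 4, 4, 123] (same object as a, b)
`print(a)` → prints [324, 4, 4, 4, 123]
`print(c)` → prints [324, 4, 4, 4, 123]

Answer:
[324, 4, 4, 4, 123]
[324, 4, 4, 4, 123]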